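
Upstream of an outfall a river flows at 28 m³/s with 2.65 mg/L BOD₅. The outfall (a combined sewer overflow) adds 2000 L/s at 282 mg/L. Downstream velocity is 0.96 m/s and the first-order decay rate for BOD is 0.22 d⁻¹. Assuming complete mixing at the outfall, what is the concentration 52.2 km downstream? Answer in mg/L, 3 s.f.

18.5 mg/L

2000 L/s = 2 m³/s.
After complete mixing, C₀ = (2·282 + 28·2.65) / 30 = 21.27 mg/L.
Travel time t = 5.22e+04 m / 0.96 m/s = 5.438e+04 s = 0.6293 d.
C = 21.27·exp(−0.22·0.6293) = 21.27·0.8707 = 18.52 mg/L.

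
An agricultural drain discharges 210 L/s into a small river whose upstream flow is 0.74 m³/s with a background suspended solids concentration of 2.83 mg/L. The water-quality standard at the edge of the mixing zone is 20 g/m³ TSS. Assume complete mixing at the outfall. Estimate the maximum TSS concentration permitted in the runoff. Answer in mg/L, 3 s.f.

80.5 mg/L

210 L/s = 0.21 m³/s.
Mass balance: 20·0.95 = 0.21·Cₑ + 0.74·2.83.
Cₑ = (19 − 2.094) / 0.21 = 80.5 mg/L.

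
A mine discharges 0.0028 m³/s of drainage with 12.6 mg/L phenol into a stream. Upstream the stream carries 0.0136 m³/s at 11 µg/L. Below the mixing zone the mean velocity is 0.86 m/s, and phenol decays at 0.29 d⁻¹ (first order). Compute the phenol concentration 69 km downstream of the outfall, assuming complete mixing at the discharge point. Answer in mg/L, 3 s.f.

1.65 mg/L

11 µg/L = 0.011 mg/L.
After complete mixing, C₀ = (0.0028·12.6 + 0.0136·0.011) / 0.0164 = 2.16 mg/L.
Travel time t = 6.9e+04 m / 0.86 m/s = 8.023e+04 s = 0.9286 d.
C = 2.16·exp(−0.29·0.9286) = 2.16·0.7639 = 1.65 mg/L.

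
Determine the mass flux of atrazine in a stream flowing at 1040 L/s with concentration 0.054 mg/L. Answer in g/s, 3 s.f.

0.0562 g/s

1040 L/s = 1.04 m³/s.
Mass flux = Q·C = 1.04 m³/s × 0.054 g/m³ = 0.05616 g/s.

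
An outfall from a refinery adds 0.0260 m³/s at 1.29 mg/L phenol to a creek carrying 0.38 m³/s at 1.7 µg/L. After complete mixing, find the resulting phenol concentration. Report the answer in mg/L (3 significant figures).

1.7 µg/L = 0.0017 mg/L.
Flow-weighted mixing gives C = (0.026·1.29 + 0.38·0.0017) / (0.026 + 0.38) = 0.03419/0.406 = 0.0842 mg/L.

0.0842 mg/L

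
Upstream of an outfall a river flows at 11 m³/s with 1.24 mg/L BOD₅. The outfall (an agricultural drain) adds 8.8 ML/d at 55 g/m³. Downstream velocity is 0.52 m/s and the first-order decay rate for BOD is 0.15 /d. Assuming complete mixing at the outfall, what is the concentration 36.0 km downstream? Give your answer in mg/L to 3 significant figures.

8.8 ML/d = 0.1019 m³/s.
After complete mixing, C₀ = (0.1019·55 + 11·1.24) / 11.1 = 1.733 mg/L.
Travel time t = 3.6e+04 m / 0.52 m/s = 6.923e+04 s = 0.8013 d.
C = 1.733·exp(−0.15·0.8013) = 1.733·0.8867 = 1.537 mg/L.

1.54 mg/L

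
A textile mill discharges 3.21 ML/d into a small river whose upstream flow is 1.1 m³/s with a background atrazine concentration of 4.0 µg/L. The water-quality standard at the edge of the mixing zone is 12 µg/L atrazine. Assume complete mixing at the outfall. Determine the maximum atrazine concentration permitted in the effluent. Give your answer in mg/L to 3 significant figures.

0.249 mg/L

3.21 ML/d = 0.03715 m³/s.
4.0 µg/L = 0.004 mg/L.
12 µg/L = 0.012 mg/L.
Mass balance: 0.012·1.137 = 0.03715·Cₑ + 1.1·0.004.
Cₑ = (0.01365 − 0.0044) / 0.03715 = 0.2489 mg/L.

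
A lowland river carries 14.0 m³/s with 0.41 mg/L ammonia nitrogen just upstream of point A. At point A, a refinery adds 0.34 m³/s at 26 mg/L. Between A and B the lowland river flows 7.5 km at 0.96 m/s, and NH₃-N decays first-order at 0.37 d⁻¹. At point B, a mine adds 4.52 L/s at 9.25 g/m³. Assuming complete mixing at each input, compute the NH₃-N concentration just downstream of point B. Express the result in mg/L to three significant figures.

After input A: C = (14·0.41 + 0.34·26) / 14.34 = 1.017 mg/L.
Over the 7.5 km reach to input B (t = 7812 s = 0.09042 d), decay gives C = 1.017·exp(−0.37·0.09042) = 0.9833 mg/L.
4.52 L/s = 0.00452 m³/s.
After input B: C = (14.34·0.9833 + 0.00452·9.25) / 14.34 = 0.9859 mg/L.

0.986 mg/L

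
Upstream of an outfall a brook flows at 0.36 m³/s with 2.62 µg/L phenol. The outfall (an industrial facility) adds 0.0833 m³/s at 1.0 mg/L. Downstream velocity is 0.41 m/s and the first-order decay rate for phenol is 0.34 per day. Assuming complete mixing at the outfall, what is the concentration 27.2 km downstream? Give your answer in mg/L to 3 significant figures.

0.146 mg/L

2.62 µg/L = 0.00262 mg/L.
After complete mixing, C₀ = (0.0833·1 + 0.36·0.00262) / 0.4433 = 0.19 mg/L.
Travel time t = 2.72e+04 m / 0.41 m/s = 6.634e+04 s = 0.7678 d.
C = 0.19·exp(−0.34·0.7678) = 0.19·0.7702 = 0.1464 mg/L.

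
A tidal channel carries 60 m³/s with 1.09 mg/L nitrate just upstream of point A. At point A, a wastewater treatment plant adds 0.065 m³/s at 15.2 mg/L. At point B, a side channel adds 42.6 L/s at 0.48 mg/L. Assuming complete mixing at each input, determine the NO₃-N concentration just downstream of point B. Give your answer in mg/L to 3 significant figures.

After input A: C = (60·1.09 + 0.065·15.2) / 60.06 = 1.105 mg/L.
42.6 L/s = 0.0426 m³/s.
After input B: C = (60.06·1.105 + 0.0426·0.48) / 60.11 = 1.105 mg/L.

1.10 mg/L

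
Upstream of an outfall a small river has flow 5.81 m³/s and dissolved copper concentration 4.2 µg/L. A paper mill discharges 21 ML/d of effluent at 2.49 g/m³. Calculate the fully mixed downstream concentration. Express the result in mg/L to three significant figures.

0.104 mg/L

21 ML/d = 0.2431 m³/s.
4.2 µg/L = 0.0042 mg/L.
By mass balance at complete mixing, C = (0.2431·2.49 + 5.81·0.0042) / (0.2431 + 5.81) = 0.6296/6.053 = 0.104 mg/L.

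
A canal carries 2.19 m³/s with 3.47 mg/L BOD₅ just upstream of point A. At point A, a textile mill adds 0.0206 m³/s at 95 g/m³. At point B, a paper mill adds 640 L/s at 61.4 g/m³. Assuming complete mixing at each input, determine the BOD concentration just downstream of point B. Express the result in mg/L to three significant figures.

After input A: C = (2.19·3.47 + 0.0206·95) / 2.211 = 4.323 mg/L.
640 L/s = 0.64 m³/s.
After input B: C = (2.211·4.323 + 0.64·61.4) / 2.851 = 17.14 mg/L.

17.1 mg/L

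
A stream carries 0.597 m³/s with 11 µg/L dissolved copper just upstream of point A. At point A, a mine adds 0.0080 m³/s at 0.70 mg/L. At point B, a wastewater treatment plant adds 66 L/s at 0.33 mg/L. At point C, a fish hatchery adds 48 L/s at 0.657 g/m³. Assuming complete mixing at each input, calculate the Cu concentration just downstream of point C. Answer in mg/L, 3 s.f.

0.0911 mg/L

11 µg/L = 0.011 mg/L.
After input A: C = (0.597·0.011 + 0.008·0.7) / 0.605 = 0.02011 mg/L.
66 L/s = 0.066 m³/s.
After input B: C = (0.605·0.02011 + 0.066·0.33) / 0.671 = 0.05059 mg/L.
48 L/s = 0.048 m³/s.
After input C: C = (0.671·0.05059 + 0.048·0.657) / 0.719 = 0.09108 mg/L.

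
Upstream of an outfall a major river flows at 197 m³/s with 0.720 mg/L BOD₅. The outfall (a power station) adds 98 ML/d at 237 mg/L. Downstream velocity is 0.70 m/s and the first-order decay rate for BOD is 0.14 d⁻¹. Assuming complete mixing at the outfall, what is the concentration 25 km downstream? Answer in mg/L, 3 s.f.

1.96 mg/L

98 ML/d = 1.134 m³/s.
After complete mixing, C₀ = (1.134·237 + 197·0.72) / 198.1 = 2.073 mg/L.
Travel time t = 2.5e+04 m / 0.70 m/s = 3.571e+04 s = 0.4134 d.
C = 2.073·exp(−0.14·0.4134) = 2.073·0.9438 = 1.956 mg/L.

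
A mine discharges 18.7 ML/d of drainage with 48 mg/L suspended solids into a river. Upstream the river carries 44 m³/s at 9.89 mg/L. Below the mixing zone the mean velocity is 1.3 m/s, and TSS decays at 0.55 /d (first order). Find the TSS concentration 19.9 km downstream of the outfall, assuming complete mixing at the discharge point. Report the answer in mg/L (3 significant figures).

9.14 mg/L

18.7 ML/d = 0.2164 m³/s.
After complete mixing, C₀ = (0.2164·48 + 44·9.89) / 44.22 = 10.08 mg/L.
Travel time t = 1.99e+04 m / 1.3 m/s = 1.531e+04 s = 0.1772 d.
C = 10.08·exp(−0.55·0.1772) = 10.08·0.9072 = 9.141 mg/L.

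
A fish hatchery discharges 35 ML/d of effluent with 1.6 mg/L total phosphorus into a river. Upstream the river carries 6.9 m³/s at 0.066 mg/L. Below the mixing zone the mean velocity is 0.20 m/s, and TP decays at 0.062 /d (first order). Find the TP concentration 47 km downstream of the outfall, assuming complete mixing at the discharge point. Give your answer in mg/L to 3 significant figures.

35 ML/d = 0.4051 m³/s.
After complete mixing, C₀ = (0.4051·1.6 + 6.9·0.066) / 7.305 = 0.1511 mg/L.
Travel time t = 4.7e+04 m / 0.20 m/s = 2.35e+05 s = 2.72 d.
C = 0.1511·exp(−0.062·2.72) = 0.1511·0.8448 = 0.1276 mg/L.

0.128 mg/L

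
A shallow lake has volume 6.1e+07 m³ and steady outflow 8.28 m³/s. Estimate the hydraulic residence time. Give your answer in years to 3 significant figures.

0.233 yr

Q = 8.28 m³/s × 3.156e+07 s/yr = 2.613e+08 m³/yr.
Hydraulic residence time τ = V/Q = 6.1e+07/2.613e+08 = 0.2335 yr.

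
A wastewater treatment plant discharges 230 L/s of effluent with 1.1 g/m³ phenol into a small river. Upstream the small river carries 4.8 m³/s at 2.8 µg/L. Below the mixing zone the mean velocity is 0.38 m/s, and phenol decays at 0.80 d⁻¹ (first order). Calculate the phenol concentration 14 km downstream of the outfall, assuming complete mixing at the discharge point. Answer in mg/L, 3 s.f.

230 L/s = 0.23 m³/s.
2.8 µg/L = 0.0028 mg/L.
After complete mixing, C₀ = (0.23·1.1 + 4.8·0.0028) / 5.03 = 0.05297 mg/L.
Travel time t = 1.4e+04 m / 0.38 m/s = 3.684e+04 s = 0.4264 d.
C = 0.05297·exp(−0.80·0.4264) = 0.05297·0.711 = 0.03766 mg/L.

0.0377 mg/L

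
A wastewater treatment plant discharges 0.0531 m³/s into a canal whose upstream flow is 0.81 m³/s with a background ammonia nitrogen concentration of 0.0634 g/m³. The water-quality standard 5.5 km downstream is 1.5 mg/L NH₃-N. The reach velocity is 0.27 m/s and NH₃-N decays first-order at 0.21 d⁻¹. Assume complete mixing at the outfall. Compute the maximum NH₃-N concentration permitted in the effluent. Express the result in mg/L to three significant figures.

Travel time to the compliance point: t = 5500/0.27 = 2.037e+04 s = 0.2358 d; decay factor exp(−0.21·0.2358) = 0.9517.
So the concentration just after mixing may be at most 1.5/0.9517 = 1.576 mg/L.
Mass balance: 1.576·0.8631 = 0.0531·Cₑ + 0.81·0.0634.
Cₑ = (1.36 − 0.05135) / 0.0531 = 24.65 mg/L.

24.7 mg/L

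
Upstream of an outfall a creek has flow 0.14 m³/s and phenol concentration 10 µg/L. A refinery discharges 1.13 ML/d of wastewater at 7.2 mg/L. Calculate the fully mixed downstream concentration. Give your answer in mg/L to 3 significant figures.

1.13 ML/d = 0.01308 m³/s.
10 µg/L = 0.01 mg/L.
Flow-weighted mixing gives C = (0.01308·7.2 + 0.14·0.01) / (0.01308 + 0.14) = 0.09557/0.1531 = 0.6243 mg/L.

0.624 mg/L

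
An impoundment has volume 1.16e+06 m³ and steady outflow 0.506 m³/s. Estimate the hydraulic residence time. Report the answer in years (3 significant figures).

Q = 0.506 m³/s × 3.156e+07 s/yr = 1.597e+07 m³/yr.
Hydraulic residence time τ = V/Q = 1.16e+06/1.597e+07 = 0.07264 yr.

0.0726 yr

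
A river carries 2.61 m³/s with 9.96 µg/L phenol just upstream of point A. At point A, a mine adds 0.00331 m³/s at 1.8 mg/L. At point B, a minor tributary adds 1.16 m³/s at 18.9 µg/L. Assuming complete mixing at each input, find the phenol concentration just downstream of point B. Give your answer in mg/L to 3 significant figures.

9.96 µg/L = 0.00996 mg/L.
After input A: C = (2.61·0.00996 + 0.00331·1.8) / 2.613 = 0.01223 mg/L.
18.9 µg/L = 0.0189 mg/L.
After input B: C = (2.613·0.01223 + 1.16·0.0189) / 3.773 = 0.01428 mg/L.

0.0143 mg/L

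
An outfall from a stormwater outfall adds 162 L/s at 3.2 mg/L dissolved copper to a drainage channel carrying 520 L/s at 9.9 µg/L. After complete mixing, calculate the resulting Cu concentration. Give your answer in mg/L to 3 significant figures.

162 L/s = 0.162 m³/s.
520 L/s = 0.52 m³/s.
9.9 µg/L = 0.0099 mg/L.
Flow-weighted mixing gives C = (0.162·3.2 + 0.52·0.0099) / (0.162 + 0.52) = 0.5235/0.682 = 0.7677 mg/L.

0.768 mg/L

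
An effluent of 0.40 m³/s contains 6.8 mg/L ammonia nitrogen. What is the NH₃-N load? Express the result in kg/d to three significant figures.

235 kg/d

Mass flux = Q·C = 0.4 m³/s × 6.8 g/m³ = 2.72 g/s.
= 2.72 g/s × 86.4 = 235 kg/d.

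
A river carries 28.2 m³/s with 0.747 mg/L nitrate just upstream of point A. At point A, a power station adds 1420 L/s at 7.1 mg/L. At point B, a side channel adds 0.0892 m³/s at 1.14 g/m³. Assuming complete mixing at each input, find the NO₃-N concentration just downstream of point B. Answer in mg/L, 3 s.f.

1420 L/s = 1.42 m³/s.
After input A: C = (28.2·0.747 + 1.42·7.1) / 29.62 = 1.052 mg/L.
After input B: C = (29.62·1.052 + 0.0892·1.14) / 29.71 = 1.052 mg/L.

1.05 mg/L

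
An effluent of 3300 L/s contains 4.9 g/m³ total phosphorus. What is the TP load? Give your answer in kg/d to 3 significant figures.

3300 L/s = 3.3 m³/s.
Mass flux = Q·C = 3.3 m³/s × 4.9 g/m³ = 16.17 g/s.
= 16.17 g/s × 86.4 = 1397 kg/d.

1400 kg/d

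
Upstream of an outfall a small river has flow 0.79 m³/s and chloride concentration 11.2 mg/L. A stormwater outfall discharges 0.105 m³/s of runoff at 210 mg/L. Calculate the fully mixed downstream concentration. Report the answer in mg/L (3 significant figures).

34.5 mg/L

Flow-weighted mixing gives C = (0.105·210 + 0.79·11.2) / (0.105 + 0.79) = 30.9/0.895 = 34.52 mg/L.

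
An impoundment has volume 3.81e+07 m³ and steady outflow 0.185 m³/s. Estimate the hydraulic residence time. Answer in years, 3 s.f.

6.53 yr

Q = 0.185 m³/s × 3.156e+07 s/yr = 5.838e+06 m³/yr.
Hydraulic residence time τ = V/Q = 3.81e+07/5.838e+06 = 6.526 yr.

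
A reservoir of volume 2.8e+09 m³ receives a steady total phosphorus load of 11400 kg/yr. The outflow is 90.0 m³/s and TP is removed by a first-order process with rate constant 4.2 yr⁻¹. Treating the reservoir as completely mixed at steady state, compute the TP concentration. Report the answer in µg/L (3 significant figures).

0.781 µg/L

Outflow Q = 90.0 m³/s × 3.156e+07 s/yr = 2.84e+09 m³/yr.
Steady-state CSTR mass balance: W = Q·C + k·V·C, so C = W/(Q + kV).
Q + kV = 2.84e+09 + 4.2·2.8e+09 = 1.46e+10 m³/yr.
C = 11400/1.46e+10 = 7.808e-07 kg/m³ = 0.0007808 mg/L = 0.7808 µg/L.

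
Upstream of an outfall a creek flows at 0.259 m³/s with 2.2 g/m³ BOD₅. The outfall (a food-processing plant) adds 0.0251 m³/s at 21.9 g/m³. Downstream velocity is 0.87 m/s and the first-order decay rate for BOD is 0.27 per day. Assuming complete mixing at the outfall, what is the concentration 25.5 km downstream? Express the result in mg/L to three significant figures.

After complete mixing, C₀ = (0.0251·21.9 + 0.259·2.2) / 0.2841 = 3.94 mg/L.
Travel time t = 2.55e+04 m / 0.87 m/s = 2.931e+04 s = 0.3392 d.
C = 3.94·exp(−0.27·0.3392) = 3.94·0.9125 = 3.596 mg/L.

3.60 mg/L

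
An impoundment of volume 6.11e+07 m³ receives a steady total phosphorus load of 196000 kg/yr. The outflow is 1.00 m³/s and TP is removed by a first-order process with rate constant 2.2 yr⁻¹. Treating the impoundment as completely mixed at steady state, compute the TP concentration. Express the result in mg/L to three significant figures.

Outflow Q = 1.00 m³/s × 3.156e+07 s/yr = 3.156e+07 m³/yr.
Steady-state CSTR mass balance: W = Q·C + k·V·C, so C = W/(Q + kV).
Q + kV = 3.156e+07 + 2.2·6.11e+07 = 1.66e+08 m³/yr.
C = 196000/1.66e+08 = 0.001181 kg/m³ = 1.181 mg/L.

1.18 mg/L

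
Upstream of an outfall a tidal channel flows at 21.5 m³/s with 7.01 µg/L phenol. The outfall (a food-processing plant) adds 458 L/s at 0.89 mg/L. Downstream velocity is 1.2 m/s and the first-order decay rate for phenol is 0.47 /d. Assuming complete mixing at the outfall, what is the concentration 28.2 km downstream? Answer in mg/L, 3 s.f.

458 L/s = 0.458 m³/s.
7.01 µg/L = 0.00701 mg/L.
After complete mixing, C₀ = (0.458·0.89 + 21.5·0.00701) / 21.96 = 0.02543 mg/L.
Travel time t = 2.82e+04 m / 1.2 m/s = 2.35e+04 s = 0.272 d.
C = 0.02543·exp(−0.47·0.272) = 0.02543·0.88 = 0.02238 mg/L.

0.0224 mg/L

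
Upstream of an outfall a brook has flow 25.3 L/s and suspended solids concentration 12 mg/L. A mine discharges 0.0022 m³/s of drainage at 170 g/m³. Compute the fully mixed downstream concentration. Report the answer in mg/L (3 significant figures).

25.3 L/s = 0.0253 m³/s.
Conservation of mass across the mixing zone: C = (0.0022·170 + 0.0253·12) / (0.0022 + 0.0253) = 0.6776/0.0275 = 24.64 mg/L.

24.6 mg/L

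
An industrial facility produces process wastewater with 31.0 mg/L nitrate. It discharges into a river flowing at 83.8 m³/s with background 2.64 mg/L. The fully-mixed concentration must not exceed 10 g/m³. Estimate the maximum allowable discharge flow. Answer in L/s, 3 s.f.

Mass balance at complete mixing: C_std·(Q_w + Q_r) = Q_w·C_e + Q_r·C_b.
Rearranging, Q_w = Q_r·(C_std − C_b)/(C_e − C_std) = 83.8·(10 − 2.64) / (31 − 10) = 29.37 m³/s.
= 2.937e+04 L/s.

29400 L/s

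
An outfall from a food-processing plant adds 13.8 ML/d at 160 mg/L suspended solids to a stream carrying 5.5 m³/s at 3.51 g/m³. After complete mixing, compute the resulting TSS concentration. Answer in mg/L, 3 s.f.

13.8 ML/d = 0.1597 m³/s.
Conservation of mass across the mixing zone: C = (0.1597·160 + 5.5·3.51) / (0.1597 + 5.5) = 44.86/5.66 = 7.926 mg/L.

7.93 mg/L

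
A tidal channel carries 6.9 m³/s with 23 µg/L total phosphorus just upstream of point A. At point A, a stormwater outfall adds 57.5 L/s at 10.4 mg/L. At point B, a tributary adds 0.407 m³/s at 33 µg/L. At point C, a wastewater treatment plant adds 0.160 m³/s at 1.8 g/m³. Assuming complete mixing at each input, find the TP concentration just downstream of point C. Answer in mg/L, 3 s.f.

23 µg/L = 0.023 mg/L.
57.5 L/s = 0.0575 m³/s.
After input A: C = (6.9·0.023 + 0.0575·10.4) / 6.958 = 0.1088 mg/L.
33 µg/L = 0.033 mg/L.
After input B: C = (6.958·0.1088 + 0.407·0.033) / 7.365 = 0.1046 mg/L.
After input C: C = (7.365·0.1046 + 0.16·1.8) / 7.525 = 0.1406 mg/L.

0.141 mg/L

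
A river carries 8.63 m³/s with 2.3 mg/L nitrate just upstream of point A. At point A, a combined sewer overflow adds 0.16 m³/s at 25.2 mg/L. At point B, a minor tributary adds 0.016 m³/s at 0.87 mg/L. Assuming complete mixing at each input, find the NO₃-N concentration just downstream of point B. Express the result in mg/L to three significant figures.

After input A: C = (8.63·2.3 + 0.16·25.2) / 8.79 = 2.717 mg/L.
After input B: C = (8.79·2.717 + 0.016·0.87) / 8.806 = 2.713 mg/L.

2.71 mg/L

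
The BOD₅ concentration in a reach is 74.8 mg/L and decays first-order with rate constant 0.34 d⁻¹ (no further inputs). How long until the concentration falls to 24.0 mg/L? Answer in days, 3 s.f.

3.34 d

t = ln(C₀/C)/k = ln(74.8/24.0)/0.34 = 1.137/0.34 = 3.343 d.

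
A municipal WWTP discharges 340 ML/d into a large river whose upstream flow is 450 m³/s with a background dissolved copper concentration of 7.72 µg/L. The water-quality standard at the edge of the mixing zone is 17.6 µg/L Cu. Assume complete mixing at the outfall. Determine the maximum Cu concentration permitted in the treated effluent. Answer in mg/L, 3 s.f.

340 ML/d = 3.935 m³/s.
7.72 µg/L = 0.00772 mg/L.
17.6 µg/L = 0.0176 mg/L.
Mass balance: 0.0176·453.9 = 3.935·Cₑ + 450·0.00772.
Cₑ = (7.989 − 3.474) / 3.935 = 1.147 mg/L.

1.15 mg/L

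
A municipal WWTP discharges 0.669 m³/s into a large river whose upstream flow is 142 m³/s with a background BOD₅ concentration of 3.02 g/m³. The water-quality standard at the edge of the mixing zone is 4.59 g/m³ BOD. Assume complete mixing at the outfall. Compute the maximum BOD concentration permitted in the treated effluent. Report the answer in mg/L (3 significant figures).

Mass balance: 4.59·142.7 = 0.669·Cₑ + 142·3.02.
Cₑ = (654.9 − 428.8) / 0.669 = 337.8 mg/L.

338 mg/L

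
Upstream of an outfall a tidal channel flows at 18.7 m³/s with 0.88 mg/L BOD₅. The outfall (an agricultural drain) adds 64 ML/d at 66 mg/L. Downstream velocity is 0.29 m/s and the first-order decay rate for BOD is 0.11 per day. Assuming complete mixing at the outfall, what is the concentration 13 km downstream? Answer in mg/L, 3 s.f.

3.17 mg/L

64 ML/d = 0.7407 m³/s.
After complete mixing, C₀ = (0.7407·66 + 18.7·0.88) / 19.44 = 3.361 mg/L.
Travel time t = 1.3e+04 m / 0.29 m/s = 4.483e+04 s = 0.5188 d.
C = 3.361·exp(−0.11·0.5188) = 3.361·0.9445 = 3.175 mg/L.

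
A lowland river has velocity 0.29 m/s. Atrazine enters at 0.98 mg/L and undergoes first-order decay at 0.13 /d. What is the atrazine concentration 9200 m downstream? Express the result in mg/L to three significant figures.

0.934 mg/L

Travel time t = 9200 m / 0.29 m/s = 9200/0.29 = 3.172e+04 s = 0.3672 d.
First-order decay: C = 0.98·exp(−0.13·0.3672) = 0.98·0.9534 = 0.9343 mg/L.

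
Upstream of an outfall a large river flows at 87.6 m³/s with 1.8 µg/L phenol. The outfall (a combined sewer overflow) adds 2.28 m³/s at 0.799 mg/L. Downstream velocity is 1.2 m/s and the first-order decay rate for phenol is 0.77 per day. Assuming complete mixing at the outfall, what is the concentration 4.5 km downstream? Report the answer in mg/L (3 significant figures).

0.0213 mg/L

1.8 µg/L = 0.0018 mg/L.
After complete mixing, C₀ = (2.28·0.799 + 87.6·0.0018) / 89.88 = 0.02202 mg/L.
Travel time t = 4500 m / 1.2 m/s = 3750 s = 0.0434 d.
C = 0.02202·exp(−0.77·0.0434) = 0.02202·0.9671 = 0.0213 mg/L.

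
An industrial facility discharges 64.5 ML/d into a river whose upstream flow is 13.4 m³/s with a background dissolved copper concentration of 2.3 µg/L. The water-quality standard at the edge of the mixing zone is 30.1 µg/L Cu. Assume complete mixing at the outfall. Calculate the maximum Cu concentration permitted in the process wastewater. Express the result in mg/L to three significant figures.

64.5 ML/d = 0.7465 m³/s.
2.3 µg/L = 0.0023 mg/L.
30.1 µg/L = 0.0301 mg/L.
Mass balance: 0.0301·14.15 = 0.7465·Cₑ + 13.4·0.0023.
Cₑ = (0.4258 − 0.03082) / 0.7465 = 0.5291 mg/L.

0.529 mg/L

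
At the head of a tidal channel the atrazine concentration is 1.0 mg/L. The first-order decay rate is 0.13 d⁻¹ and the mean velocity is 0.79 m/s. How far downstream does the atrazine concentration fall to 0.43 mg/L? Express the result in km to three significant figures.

443 km

From C = C₀·e^(−kt), t = ln(C₀/C)/k = ln(1.0/0.43)/0.13 = 0.844/0.13 = 6.492 d.
Distance = v·t = 0.79 m/s × 5.609e+05 s = 4.431e+05 m = 443.1 km.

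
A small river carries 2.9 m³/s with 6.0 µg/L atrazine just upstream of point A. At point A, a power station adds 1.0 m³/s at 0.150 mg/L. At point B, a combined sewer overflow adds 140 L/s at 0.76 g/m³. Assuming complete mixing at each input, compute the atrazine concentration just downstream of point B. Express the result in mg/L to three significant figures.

6.0 µg/L = 0.006 mg/L.
After input A: C = (2.9·0.006 + 1·0.15) / 3.9 = 0.04292 mg/L.
140 L/s = 0.14 m³/s.
After input B: C = (3.9·0.04292 + 0.14·0.76) / 4.04 = 0.06777 mg/L.

0.0678 mg/L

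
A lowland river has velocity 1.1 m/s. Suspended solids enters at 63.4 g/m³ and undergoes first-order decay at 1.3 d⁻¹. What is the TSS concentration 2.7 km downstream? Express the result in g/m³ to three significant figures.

61.1 g/m³

Travel time t = 2.7 km / 1.1 m/s = 2700/1.1 = 2455 s = 0.02841 d.
First-order decay: C = 63.4·exp(−1.3·0.02841) = 63.4·0.9637 = 61.1 g/m³.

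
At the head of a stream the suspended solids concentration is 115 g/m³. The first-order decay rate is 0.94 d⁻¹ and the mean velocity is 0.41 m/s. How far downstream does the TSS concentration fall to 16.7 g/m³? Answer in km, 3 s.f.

72.7 km

From C = C₀·e^(−kt), t = ln(C₀/C)/k = ln(115/16.7)/0.94 = 1.93/0.94 = 2.053 d.
Distance = v·t = 0.41 m/s × 1.774e+05 s = 7.271e+04 m = 72.71 km.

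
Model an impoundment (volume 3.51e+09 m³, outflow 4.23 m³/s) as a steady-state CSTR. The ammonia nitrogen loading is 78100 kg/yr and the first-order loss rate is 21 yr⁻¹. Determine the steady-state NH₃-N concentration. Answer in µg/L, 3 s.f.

1.06 µg/L

Outflow Q = 4.23 m³/s × 3.156e+07 s/yr = 1.335e+08 m³/yr.
Steady-state CSTR mass balance: W = Q·C + k·V·C, so C = W/(Q + kV).
Q + kV = 1.335e+08 + 21·3.51e+09 = 7.384e+10 m³/yr.
C = 78100/7.384e+10 = 1.058e-06 kg/m³ = 0.001058 mg/L = 1.058 µg/L.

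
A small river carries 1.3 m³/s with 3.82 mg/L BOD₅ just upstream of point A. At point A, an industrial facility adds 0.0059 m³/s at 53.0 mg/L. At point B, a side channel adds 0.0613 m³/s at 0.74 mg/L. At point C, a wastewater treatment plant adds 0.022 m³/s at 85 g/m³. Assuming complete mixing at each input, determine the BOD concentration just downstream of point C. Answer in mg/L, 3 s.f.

After input A: C = (1.3·3.82 + 0.0059·53) / 1.306 = 4.042 mg/L.
After input B: C = (1.306·4.042 + 0.0613·0.74) / 1.367 = 3.894 mg/L.
After input C: C = (1.367·3.894 + 0.022·85) / 1.389 = 5.179 mg/L.

5.18 mg/L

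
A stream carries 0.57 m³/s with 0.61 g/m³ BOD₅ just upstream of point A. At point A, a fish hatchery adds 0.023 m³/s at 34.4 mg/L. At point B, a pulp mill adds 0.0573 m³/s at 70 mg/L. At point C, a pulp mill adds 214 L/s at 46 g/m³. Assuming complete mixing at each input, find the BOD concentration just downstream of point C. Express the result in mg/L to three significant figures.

17.3 mg/L

After input A: C = (0.57·0.61 + 0.023·34.4) / 0.593 = 1.921 mg/L.
After input B: C = (0.593·1.921 + 0.0573·70) / 0.6503 = 7.919 mg/L.
214 L/s = 0.214 m³/s.
After input C: C = (0.6503·7.919 + 0.214·46) / 0.8643 = 17.35 mg/L.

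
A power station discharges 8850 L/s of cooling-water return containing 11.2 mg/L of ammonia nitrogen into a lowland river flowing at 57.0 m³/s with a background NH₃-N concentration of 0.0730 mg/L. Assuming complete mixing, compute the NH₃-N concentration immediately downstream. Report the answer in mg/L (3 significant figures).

1.57 mg/L

8850 L/s = 8.85 m³/s.
Conservation of mass across the mixing zone: C = (8.85·11.2 + 57·0.073) / (8.85 + 57) = 103.3/65.85 = 1.568 mg/L.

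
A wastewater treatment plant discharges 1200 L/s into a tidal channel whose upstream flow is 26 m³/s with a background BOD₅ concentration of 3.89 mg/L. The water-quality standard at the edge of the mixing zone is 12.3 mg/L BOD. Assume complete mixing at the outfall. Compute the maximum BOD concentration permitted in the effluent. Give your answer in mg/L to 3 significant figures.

1200 L/s = 1.2 m³/s.
Mass balance: 12.3·27.2 = 1.2·Cₑ + 26·3.89.
Cₑ = (334.6 − 101.1) / 1.2 = 194.5 mg/L.

195 mg/L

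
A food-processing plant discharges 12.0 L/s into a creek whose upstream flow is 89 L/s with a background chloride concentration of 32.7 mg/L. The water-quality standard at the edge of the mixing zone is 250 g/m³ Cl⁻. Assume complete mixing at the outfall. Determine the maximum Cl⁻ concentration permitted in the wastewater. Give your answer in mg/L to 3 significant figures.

1860 mg/L

12.0 L/s = 0.012 m³/s.
89 L/s = 0.089 m³/s.
Mass balance: 250·0.101 = 0.012·Cₑ + 0.089·32.7.
Cₑ = (25.25 − 2.91) / 0.012 = 1862 mg/L.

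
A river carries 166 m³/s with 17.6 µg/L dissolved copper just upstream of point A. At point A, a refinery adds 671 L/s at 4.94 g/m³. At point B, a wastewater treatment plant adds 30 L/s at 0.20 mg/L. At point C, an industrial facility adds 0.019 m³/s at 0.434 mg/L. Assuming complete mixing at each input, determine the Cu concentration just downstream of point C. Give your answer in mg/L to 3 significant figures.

17.6 µg/L = 0.0176 mg/L.
671 L/s = 0.671 m³/s.
After input A: C = (166·0.0176 + 0.671·4.94) / 166.7 = 0.03742 mg/L.
30 L/s = 0.03 m³/s.
After input B: C = (166.7·0.03742 + 0.03·0.2) / 166.7 = 0.03745 mg/L.
After input C: C = (166.7·0.03745 + 0.019·0.434) / 166.7 = 0.03749 mg/L.

0.0375 mg/L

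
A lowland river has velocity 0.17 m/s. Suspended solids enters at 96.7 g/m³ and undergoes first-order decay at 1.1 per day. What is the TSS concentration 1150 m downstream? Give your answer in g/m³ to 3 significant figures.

Travel time t = 1150 m / 0.17 m/s = 1150/0.17 = 6765 s = 0.0783 d.
First-order decay: C = 96.7·exp(−1.1·0.0783) = 96.7·0.9175 = 88.72 g/m³.

88.7 g/m³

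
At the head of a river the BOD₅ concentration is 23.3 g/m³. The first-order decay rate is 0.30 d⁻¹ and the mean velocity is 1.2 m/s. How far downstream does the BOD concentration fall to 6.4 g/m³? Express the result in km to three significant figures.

447 km

From C = C₀·e^(−kt), t = ln(C₀/C)/k = ln(23.3/6.4)/0.30 = 1.292/0.30 = 4.307 d.
Distance = v·t = 1.2 m/s × 3.721e+05 s = 4.466e+05 m = 446.6 km.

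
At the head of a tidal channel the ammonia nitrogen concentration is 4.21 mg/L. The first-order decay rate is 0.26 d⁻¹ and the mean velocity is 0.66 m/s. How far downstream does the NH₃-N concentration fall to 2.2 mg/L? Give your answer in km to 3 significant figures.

142 km

From C = C₀·e^(−kt), t = ln(C₀/C)/k = ln(4.21/2.2)/0.26 = 0.649/0.26 = 2.496 d.
Distance = v·t = 0.66 m/s × 2.157e+05 s = 1.423e+05 m = 142.3 km.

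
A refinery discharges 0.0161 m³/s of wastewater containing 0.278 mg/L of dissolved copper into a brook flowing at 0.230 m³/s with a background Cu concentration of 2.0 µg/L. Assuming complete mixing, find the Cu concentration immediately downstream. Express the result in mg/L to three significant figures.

2.0 µg/L = 0.002 mg/L.
Flow-weighted mixing gives C = (0.0161·0.278 + 0.23·0.002) / (0.0161 + 0.23) = 0.004936/0.2461 = 0.02006 mg/L.

0.0201 mg/L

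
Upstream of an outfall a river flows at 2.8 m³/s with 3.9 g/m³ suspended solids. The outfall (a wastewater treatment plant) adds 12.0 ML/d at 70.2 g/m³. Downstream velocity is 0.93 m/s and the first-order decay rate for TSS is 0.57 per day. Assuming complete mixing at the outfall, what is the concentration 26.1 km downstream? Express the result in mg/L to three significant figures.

12.0 ML/d = 0.1389 m³/s.
After complete mixing, C₀ = (0.1389·70.2 + 2.8·3.9) / 2.939 = 7.033 mg/L.
Travel time t = 2.61e+04 m / 0.93 m/s = 2.806e+04 s = 0.3248 d.
C = 7.033·exp(−0.57·0.3248) = 7.033·0.831 = 5.845 mg/L.

5.84 mg/L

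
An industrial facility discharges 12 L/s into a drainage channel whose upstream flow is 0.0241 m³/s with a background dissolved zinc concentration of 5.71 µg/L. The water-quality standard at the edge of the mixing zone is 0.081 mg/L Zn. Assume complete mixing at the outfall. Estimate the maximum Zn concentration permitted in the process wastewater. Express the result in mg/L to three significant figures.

12 L/s = 0.012 m³/s.
5.71 µg/L = 0.00571 mg/L.
Mass balance: 0.081·0.0361 = 0.012·Cₑ + 0.0241·0.00571.
Cₑ = (0.002924 − 0.0001376) / 0.012 = 0.2322 mg/L.

0.232 mg/L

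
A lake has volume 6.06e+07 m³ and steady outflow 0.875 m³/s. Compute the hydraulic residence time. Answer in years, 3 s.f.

Q = 0.875 m³/s × 3.156e+07 s/yr = 2.761e+07 m³/yr.
Hydraulic residence time τ = V/Q = 6.06e+07/2.761e+07 = 2.195 yr.

2.19 yr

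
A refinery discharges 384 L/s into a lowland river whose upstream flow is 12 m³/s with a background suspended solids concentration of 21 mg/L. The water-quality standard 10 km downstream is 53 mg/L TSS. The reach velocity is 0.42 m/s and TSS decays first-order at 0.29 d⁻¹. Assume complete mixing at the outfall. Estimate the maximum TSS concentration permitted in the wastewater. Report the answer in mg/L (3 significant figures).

384 L/s = 0.384 m³/s.
Travel time to the compliance point: t = 1e+04/0.42 = 2.381e+04 s = 0.2756 d; decay factor exp(−0.29·0.2756) = 0.9232.
So the concentration just after mixing may be at most 53/0.9232 = 57.41 mg/L.
Mass balance: 57.41·12.38 = 0.384·Cₑ + 12·21.
Cₑ = (711 − 252) / 0.384 = 1195 mg/L.

1200 mg/L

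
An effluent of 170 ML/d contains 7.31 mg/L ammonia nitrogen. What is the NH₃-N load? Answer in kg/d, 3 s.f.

170 ML/d = 1.968 m³/s.
Mass flux = Q·C = 1.968 m³/s × 7.31 g/m³ = 14.38 g/s.
= 14.38 g/s × 86.4 = 1243 kg/d.

1240 kg/d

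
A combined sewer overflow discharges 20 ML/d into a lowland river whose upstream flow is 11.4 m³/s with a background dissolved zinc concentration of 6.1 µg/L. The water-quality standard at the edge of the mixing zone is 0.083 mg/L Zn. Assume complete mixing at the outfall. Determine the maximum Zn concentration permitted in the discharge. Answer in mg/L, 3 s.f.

20 ML/d = 0.2315 m³/s.
6.1 µg/L = 0.0061 mg/L.
Mass balance: 0.083·11.63 = 0.2315·Cₑ + 11.4·0.0061.
Cₑ = (0.9654 − 0.06954) / 0.2315 = 3.87 mg/L.

3.87 mg/L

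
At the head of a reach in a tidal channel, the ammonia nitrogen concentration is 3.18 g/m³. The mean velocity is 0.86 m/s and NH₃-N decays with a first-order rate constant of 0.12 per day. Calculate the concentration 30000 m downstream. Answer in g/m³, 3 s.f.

Travel time t = 30000 m / 0.86 m/s = 3e+04/0.86 = 3.488e+04 s = 0.4037 d.
First-order decay: C = 3.18·exp(−0.12·0.4037) = 3.18·0.9527 = 3.03 g/m³.

3.03 g/m³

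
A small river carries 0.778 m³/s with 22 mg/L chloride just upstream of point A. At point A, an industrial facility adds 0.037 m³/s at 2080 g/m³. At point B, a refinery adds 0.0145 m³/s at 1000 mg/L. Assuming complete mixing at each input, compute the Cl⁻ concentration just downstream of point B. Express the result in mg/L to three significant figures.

131 mg/L

After input A: C = (0.778·22 + 0.037·2080) / 0.815 = 115.4 mg/L.
After input B: C = (0.815·115.4 + 0.0145·1000) / 0.8295 = 130.9 mg/L.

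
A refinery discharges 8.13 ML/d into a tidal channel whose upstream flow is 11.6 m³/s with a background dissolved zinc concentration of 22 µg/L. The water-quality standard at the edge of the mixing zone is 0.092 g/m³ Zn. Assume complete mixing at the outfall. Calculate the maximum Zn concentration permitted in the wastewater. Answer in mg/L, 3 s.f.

8.72 mg/L

8.13 ML/d = 0.0941 m³/s.
22 µg/L = 0.022 mg/L.
Mass balance: 0.092·11.69 = 0.0941·Cₑ + 11.6·0.022.
Cₑ = (1.076 − 0.2552) / 0.0941 = 8.721 mg/L.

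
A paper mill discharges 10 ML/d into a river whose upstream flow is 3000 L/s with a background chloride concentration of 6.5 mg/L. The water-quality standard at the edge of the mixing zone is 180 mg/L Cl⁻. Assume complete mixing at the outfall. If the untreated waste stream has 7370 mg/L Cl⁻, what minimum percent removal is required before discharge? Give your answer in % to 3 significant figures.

10 ML/d = 0.1157 m³/s.
3000 L/s = 3 m³/s.
Mass balance: 180·3.116 = 0.1157·Cₑ + 3·6.5.
Cₑ = (560.8 − 19.5) / 0.1157 = 4677 mg/L.
Required removal = 1 − 4677/7370 = 36.54 %.

36.5 %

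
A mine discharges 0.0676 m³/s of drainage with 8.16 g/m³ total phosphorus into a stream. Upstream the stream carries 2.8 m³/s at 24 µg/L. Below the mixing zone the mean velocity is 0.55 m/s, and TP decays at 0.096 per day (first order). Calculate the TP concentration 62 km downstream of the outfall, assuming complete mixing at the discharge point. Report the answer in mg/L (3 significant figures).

0.190 mg/L

24 µg/L = 0.024 mg/L.
After complete mixing, C₀ = (0.0676·8.16 + 2.8·0.024) / 2.868 = 0.2158 mg/L.
Travel time t = 6.2e+04 m / 0.55 m/s = 1.127e+05 s = 1.305 d.
C = 0.2158·exp(−0.096·1.305) = 0.2158·0.8823 = 0.1904 mg/L.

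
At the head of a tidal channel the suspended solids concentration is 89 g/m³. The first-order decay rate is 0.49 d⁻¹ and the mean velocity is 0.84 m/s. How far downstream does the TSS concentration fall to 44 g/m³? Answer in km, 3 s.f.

From C = C₀·e^(−kt), t = ln(C₀/C)/k = ln(89/44)/0.49 = 0.7044/0.49 = 1.438 d.
Distance = v·t = 0.84 m/s × 1.242e+05 s = 1.043e+05 m = 104.3 km.

104 km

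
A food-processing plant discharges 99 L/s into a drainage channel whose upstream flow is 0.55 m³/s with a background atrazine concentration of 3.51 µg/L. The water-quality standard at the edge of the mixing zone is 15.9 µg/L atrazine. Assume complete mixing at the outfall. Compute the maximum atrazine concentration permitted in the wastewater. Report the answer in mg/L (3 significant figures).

0.0847 mg/L

99 L/s = 0.099 m³/s.
3.51 µg/L = 0.00351 mg/L.
15.9 µg/L = 0.0159 mg/L.
Mass balance: 0.0159·0.649 = 0.099·Cₑ + 0.55·0.00351.
Cₑ = (0.01032 − 0.00193) / 0.099 = 0.08473 mg/L.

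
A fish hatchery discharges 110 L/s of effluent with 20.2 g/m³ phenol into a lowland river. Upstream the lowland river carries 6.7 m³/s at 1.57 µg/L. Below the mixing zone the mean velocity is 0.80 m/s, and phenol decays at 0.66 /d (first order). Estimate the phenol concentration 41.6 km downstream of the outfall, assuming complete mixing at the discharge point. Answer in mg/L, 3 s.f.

110 L/s = 0.11 m³/s.
1.57 µg/L = 0.00157 mg/L.
After complete mixing, C₀ = (0.11·20.2 + 6.7·0.00157) / 6.81 = 0.3278 mg/L.
Travel time t = 4.16e+04 m / 0.80 m/s = 5.2e+04 s = 0.6019 d.
C = 0.3278·exp(−0.66·0.6019) = 0.3278·0.6722 = 0.2204 mg/L.

0.220 mg/L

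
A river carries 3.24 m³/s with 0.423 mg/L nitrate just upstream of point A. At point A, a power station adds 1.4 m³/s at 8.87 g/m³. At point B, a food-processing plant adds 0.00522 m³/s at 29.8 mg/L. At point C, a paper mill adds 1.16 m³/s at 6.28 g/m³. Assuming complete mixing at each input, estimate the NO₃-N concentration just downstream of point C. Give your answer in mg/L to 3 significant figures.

3.66 mg/L

After input A: C = (3.24·0.423 + 1.4·8.87) / 4.64 = 2.972 mg/L.
After input B: C = (4.64·2.972 + 0.00522·29.8) / 4.645 = 3.002 mg/L.
After input C: C = (4.645·3.002 + 1.16·6.28) / 5.805 = 3.657 mg/L.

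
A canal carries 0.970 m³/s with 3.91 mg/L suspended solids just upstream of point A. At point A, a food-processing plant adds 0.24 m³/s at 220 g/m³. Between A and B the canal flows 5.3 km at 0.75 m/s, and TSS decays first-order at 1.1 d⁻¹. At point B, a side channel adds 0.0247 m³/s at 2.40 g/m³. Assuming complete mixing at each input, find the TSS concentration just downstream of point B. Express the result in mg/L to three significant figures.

41.9 mg/L

After input A: C = (0.97·3.91 + 0.24·220) / 1.21 = 46.77 mg/L.
Over the 5.3 km reach to input B (t = 7067 s = 0.08179 d), decay gives C = 46.77·exp(−1.1·0.08179) = 42.75 mg/L.
After input B: C = (1.21·42.75 + 0.0247·2.4) / 1.235 = 41.94 mg/L.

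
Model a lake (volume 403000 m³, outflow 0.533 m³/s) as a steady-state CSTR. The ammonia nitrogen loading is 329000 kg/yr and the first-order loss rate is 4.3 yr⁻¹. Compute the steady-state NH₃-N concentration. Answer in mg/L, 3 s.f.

17.7 mg/L

Outflow Q = 0.533 m³/s × 3.156e+07 s/yr = 1.682e+07 m³/yr.
Steady-state CSTR mass balance: W = Q·C + k·V·C, so C = W/(Q + kV).
Q + kV = 1.682e+07 + 4.3·403000 = 1.855e+07 m³/yr.
C = 329000/1.855e+07 = 0.01773 kg/m³ = 17.73 mg/L.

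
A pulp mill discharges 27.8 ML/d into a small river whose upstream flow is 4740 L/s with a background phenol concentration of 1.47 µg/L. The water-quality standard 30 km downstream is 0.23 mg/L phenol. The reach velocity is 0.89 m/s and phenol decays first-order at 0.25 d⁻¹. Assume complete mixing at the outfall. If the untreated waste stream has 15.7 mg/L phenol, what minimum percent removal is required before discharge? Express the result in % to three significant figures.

27.8 ML/d = 0.3218 m³/s.
4740 L/s = 4.74 m³/s.
1.47 µg/L = 0.00147 mg/L.
Travel time to the compliance point: t = 3e+04/0.89 = 3.371e+04 s = 0.3901 d; decay factor exp(−0.25·0.3901) = 0.9071.
So the concentration just after mixing may be at most 0.23/0.9071 = 0.2536 mg/L.
Mass balance: 0.2536·5.062 = 0.3218·Cₑ + 4.74·0.00147.
Cₑ = (1.283 − 0.006968) / 0.3218 = 3.967 mg/L.
Required removal = 1 − 3.967/15.7 = 74.73 %.

74.7 %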